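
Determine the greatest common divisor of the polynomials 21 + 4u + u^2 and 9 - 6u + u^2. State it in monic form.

Repeated division with remainder:
  u^2 + 4u + 21 = (u^2 - 6u + 9) + (10u + 12)
  u^2 - 6u + 9 = ((1/10)u - 18/25)(10u + 12) + (441/25)
  10u + 12 = ((250/441)u + 100/147)(441/25) + (0)
The last nonzero remainder is the constant 441/25, so the polynomials are coprime and gcd = 1.

1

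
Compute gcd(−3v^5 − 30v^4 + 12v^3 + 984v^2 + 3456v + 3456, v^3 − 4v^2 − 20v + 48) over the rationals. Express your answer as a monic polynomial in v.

v^2 − 2v − 24

By polynomial division,
  −3v^5 − 30v^4 + 12v^3 + 984v^2 + 3456v + 3456 = (−3v^2 − 42v − 216)(v^3 − 4v^2 − 20v + 48) + (−576v^2 + 1152v + 13824)
  v^3 − 4v^2 − 20v + 48 = (−(1/576)v + 1/288)(−576v^2 + 1152v + 13824) + (0)
Last nonzero remainder: −576v^2 + 1152v + 13824. Dividing through by −576 gives the monic gcd v^2 − 2v − 24.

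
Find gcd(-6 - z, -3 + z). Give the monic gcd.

1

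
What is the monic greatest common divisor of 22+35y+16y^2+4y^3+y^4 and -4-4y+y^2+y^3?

2+3y+y^2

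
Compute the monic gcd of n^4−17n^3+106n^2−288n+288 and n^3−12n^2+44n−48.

Repeated division with remainder:
  n^4−17n^3+106n^2−288n+288 = (n−5)(n^3−12n^2+44n−48) + (2n^2−20n+48)
  n^3−12n^2+44n−48 = ((1/2)n−1)(2n^2−20n+48) + (0)
Last nonzero remainder: 2n^2−20n+48. Dividing through by 2 gives the monic gcd n^2−10n+24.

n^2−10n+24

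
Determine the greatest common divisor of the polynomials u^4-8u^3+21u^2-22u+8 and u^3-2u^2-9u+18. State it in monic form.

By polynomial division,
  u^4-8u^3+21u^2-22u+8 = (u-6)(u^3-2u^2-9u+18) + (18u^2-94u+116)
  u^3-2u^2-9u+18 = ((1/18)u+29/162)(18u^2-94u+116) + ((112/81)u-224/81)
  18u^2-94u+116 = ((729/56)u-2349/56)((112/81)u-224/81) + (0)
Last nonzero remainder: (112/81)u-224/81. Dividing through by 112/81 gives the monic gcd u-2.

u-2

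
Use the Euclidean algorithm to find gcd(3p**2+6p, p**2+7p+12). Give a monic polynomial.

Repeated division with remainder:
  3p**2+6p = (3)(p**2+7p+12) + (-15p-36)
  p**2+7p+12 = (-(1/15)p-23/75)(-15p-36) + (24/25)
  -15p-36 = (-(125/8)p-75/2)(24/25) + (0)
The last nonzero remainder is the constant 24/25, so the polynomials are coprime and gcd = 1.

1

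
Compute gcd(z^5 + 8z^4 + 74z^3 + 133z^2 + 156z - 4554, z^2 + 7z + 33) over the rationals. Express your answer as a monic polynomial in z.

Apply the Euclidean algorithm:
  z^5 + 8z^4 + 74z^3 + 133z^2 + 156z - 4554 = (z^3 + z^2 + 34z - 138)(z^2 + 7z + 33) + (0)
The last nonzero remainder z^2 + 7z + 33 is already monic.

z^2 + 7z + 33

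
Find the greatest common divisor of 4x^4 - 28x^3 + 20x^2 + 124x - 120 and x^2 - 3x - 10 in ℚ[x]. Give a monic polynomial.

x^2 - 3x - 10

Repeated division with remainder:
  4x^4 - 28x^3 + 20x^2 + 124x - 120 = (4x^2 - 16x + 12)(x^2 - 3x - 10) + (0)
The last nonzero remainder x^2 - 3x - 10 is already monic.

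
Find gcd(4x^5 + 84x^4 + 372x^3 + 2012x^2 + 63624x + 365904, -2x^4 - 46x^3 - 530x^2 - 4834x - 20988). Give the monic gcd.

Repeated division with remainder:
  4x^5 + 84x^4 + 372x^3 + 2012x^2 + 63624x + 365904 = (-2x + 4)(-2x^4 - 46x^3 - 530x^2 - 4834x - 20988) + (-504x^3 - 5536x^2 + 40984x + 449856)
  -2x^4 - 46x^3 - 530x^2 - 4834x - 20988 = ((1/252)x + 757/15876)(-504x^3 - 5536x^2 + 40984x + 449856) + (-(1701380/3969)x^2 - (34027600/3969)x - 18715180/441)
  -504x^3 - 5536x^2 + 40984x + 449856 = ((500094/425345)x - 4508784/425345)(-(1701380/3969)x^2 - (34027600/3969)x - 18715180/441) + (0)
Last nonzero remainder: -(1701380/3969)x^2 - (34027600/3969)x - 18715180/441. Dividing through by -1701380/3969 gives the monic gcd x^2 + 20x + 99.

x^2 + 20x + 99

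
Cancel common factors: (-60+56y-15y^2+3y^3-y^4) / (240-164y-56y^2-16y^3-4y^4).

(4-4y+y^2)/(-16+12y+4y^2)

Repeated division with remainder:
  -y^4+3y^3-15y^2+56y-60 = (1/4)(-4y^4-16y^3-56y^2-164y+240) + (7y^3-y^2+97y-120)
  -4y^4-16y^3-56y^2-164y+240 = (-(4/7)y-116/49)(7y^3-y^2+97y-120) + (-(144/49)y^2-(144/49)y-2160/49)
  7y^3-y^2+97y-120 = (-(343/144)y+49/18)(-(144/49)y^2-(144/49)y-2160/49) + (0)
Last nonzero remainder: -(144/49)y^2-(144/49)y-2160/49. Dividing through by -144/49 gives the monic gcd y^2+y+15.
Cancel y^2+y+15 from numerator and denominator to get the reduced form.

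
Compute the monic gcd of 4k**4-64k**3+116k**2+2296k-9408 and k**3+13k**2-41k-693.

Euclidean algorithm in ℚ[k]:
  4k**4-64k**3+116k**2+2296k-9408 = (4k-116)(k**3+13k**2-41k-693) + (1788k**2+312k-89796)
  k**3+13k**2-41k-693 = ((1/1788)k+637/88804)(1788k**2+312k-89796) + ((155040/22201)k-1085280/22201)
  1788k**2+312k-89796 = ((3307949/12920)k+23732869/12920)((155040/22201)k-1085280/22201) + (0)
Last nonzero remainder: (155040/22201)k-1085280/22201. Dividing through by 155040/22201 gives the monic gcd k-7.

k-7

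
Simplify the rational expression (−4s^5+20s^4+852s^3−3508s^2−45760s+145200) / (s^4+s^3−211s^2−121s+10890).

(−4s^3+16s^2+428s−1320)/(s^2+2s−99)

By polynomial division,
  −4s^5+20s^4+852s^3−3508s^2−45760s+145200 = (−4s+24)(s^4+s^3−211s^2−121s+10890) + (−16s^3+1072s^2+704s−116160)
  s^4+s^3−211s^2−121s+10890 = (−(1/16)s−17/4)(−16s^3+1072s^2+704s−116160) + (4389s^2−4389s−482790)
  −16s^3+1072s^2+704s−116160 = (−(16/4389)s+32/133)(4389s^2−4389s−482790) + (0)
Last nonzero remainder: 4389s^2−4389s−482790. Dividing through by 4389 gives the monic gcd s^2−s−110.
Cancel s^2−s−110 from numerator and denominator to get the reduced form.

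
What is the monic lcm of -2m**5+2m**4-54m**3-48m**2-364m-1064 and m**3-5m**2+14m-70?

m**6-6m**5+32m**4-111m**3+62m**2-378m-2660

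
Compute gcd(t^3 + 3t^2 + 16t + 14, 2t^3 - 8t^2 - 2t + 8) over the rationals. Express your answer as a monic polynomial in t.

By polynomial division,
  t^3 + 3t^2 + 16t + 14 = (1/2)(2t^3 - 8t^2 - 2t + 8) + (7t^2 + 17t + 10)
  2t^3 - 8t^2 - 2t + 8 = ((2/7)t - 90/49)(7t^2 + 17t + 10) + ((1292/49)t + 1292/49)
  7t^2 + 17t + 10 = ((343/1292)t + 245/646)((1292/49)t + 1292/49) + (0)
Last nonzero remainder: (1292/49)t + 1292/49. Dividing through by 1292/49 gives the monic gcd t + 1.

t + 1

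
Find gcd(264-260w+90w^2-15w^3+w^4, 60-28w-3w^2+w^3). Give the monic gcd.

12-8w+w^2

Repeated division with remainder:
  w^4-15w^3+90w^2-260w+264 = (w-12)(w^3-3w^2-28w+60) + (82w^2-656w+984)
  w^3-3w^2-28w+60 = ((1/82)w+5/82)(82w^2-656w+984) + (0)
Last nonzero remainder: 82w^2-656w+984. Dividing through by 82 gives the monic gcd w^2-8w+12.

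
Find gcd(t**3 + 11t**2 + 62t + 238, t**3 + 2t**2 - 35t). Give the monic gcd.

Repeated division with remainder:
  t**3 + 11t**2 + 62t + 238 = (t**3 + 2t**2 - 35t) + (9t**2 + 97t + 238)
  t**3 + 2t**2 - 35t = ((1/9)t - 79/81)(9t**2 + 97t + 238) + ((2686/81)t + 18802/81)
  9t**2 + 97t + 238 = ((729/2686)t + 81/79)((2686/81)t + 18802/81) + (0)
Last nonzero remainder: (2686/81)t + 18802/81. Dividing through by 2686/81 gives the monic gcd t + 7.

t + 7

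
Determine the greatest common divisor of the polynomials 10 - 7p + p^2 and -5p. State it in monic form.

1

Apply the Euclidean algorithm:
  p^2 - 7p + 10 = (-(1/5)p + 7/5)(-5p) + (10)
  -5p = (-(1/2)p)(10) + (0)
The last nonzero remainder is the constant 10, so the polynomials are coprime and gcd = 1.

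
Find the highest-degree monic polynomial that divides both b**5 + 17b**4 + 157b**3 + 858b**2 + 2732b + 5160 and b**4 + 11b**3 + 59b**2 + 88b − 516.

b**3 + 13b**2 + 85b + 258

By polynomial division,
  b**5 + 17b**4 + 157b**3 + 858b**2 + 2732b + 5160 = (b + 6)(b**4 + 11b**3 + 59b**2 + 88b − 516) + (32b**3 + 416b**2 + 2720b + 8256)
  b**4 + 11b**3 + 59b**2 + 88b − 516 = ((1/32)b − 1/16)(32b**3 + 416b**2 + 2720b + 8256) + (0)
Last nonzero remainder: 32b**3 + 416b**2 + 2720b + 8256. Dividing through by 32 gives the monic gcd b**3 + 13b**2 + 85b + 258.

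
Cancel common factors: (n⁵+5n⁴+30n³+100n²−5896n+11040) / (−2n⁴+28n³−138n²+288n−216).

(−n³−13n²−122n−920)/(2n²−12n+18)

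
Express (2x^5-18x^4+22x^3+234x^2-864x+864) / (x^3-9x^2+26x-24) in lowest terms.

(2x^3-4x^2-30x+72)/(x-2)

Repeated division with remainder:
  2x^5-18x^4+22x^3+234x^2-864x+864 = (2x^2-30)(x^3-9x^2+26x-24) + (12x^2-84x+144)
  x^3-9x^2+26x-24 = ((1/12)x-1/6)(12x^2-84x+144) + (0)
Last nonzero remainder: 12x^2-84x+144. Dividing through by 12 gives the monic gcd x^2-7x+12.
Cancel x^2-7x+12 from numerator and denominator to get the reduced form.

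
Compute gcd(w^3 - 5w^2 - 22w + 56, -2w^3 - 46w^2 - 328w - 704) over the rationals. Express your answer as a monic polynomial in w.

w + 4

Euclidean algorithm in ℚ[w]:
  w^3 - 5w^2 - 22w + 56 = (-1/2)(-2w^3 - 46w^2 - 328w - 704) + (-28w^2 - 186w - 296)
  -2w^3 - 46w^2 - 328w - 704 = ((1/14)w + 229/196)(-28w^2 - 186w - 296) + (-(8775/98)w - 17550/49)
  -28w^2 - 186w - 296 = ((2744/8775)w + 7252/8775)(-(8775/98)w - 17550/49) + (0)
Last nonzero remainder: -(8775/98)w - 17550/49. Dividing through by -8775/98 gives the monic gcd w + 4.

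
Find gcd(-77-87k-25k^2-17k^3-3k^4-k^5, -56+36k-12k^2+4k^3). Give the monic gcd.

By polynomial division,
  -k^5-3k^4-17k^3-25k^2-87k-77 = (-(1/4)k^2-(3/2)k-13/2)(4k^3-12k^2+36k-56) + (-63k^2+63k-441)
  4k^3-12k^2+36k-56 = (-(4/63)k+8/63)(-63k^2+63k-441) + (0)
Last nonzero remainder: -63k^2+63k-441. Dividing through by -63 gives the monic gcd k^2-k+7.

7-k+k^2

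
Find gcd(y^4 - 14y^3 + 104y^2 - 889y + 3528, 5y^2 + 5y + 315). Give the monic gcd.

Apply the Euclidean algorithm:
  y^4 - 14y^3 + 104y^2 - 889y + 3528 = ((1/5)y^2 - 3y + 56/5)(5y^2 + 5y + 315) + (0)
Last nonzero remainder: 5y^2 + 5y + 315. Dividing through by 5 gives the monic gcd y^2 + y + 63.

y^2 + y + 63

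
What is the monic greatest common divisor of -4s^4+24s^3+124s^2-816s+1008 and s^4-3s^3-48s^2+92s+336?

Repeated division with remainder:
  -4s^4+24s^3+124s^2-816s+1008 = (-4)(s^4-3s^3-48s^2+92s+336) + (12s^3-68s^2-448s+2352)
  s^4-3s^3-48s^2+92s+336 = ((1/12)s+2/9)(12s^3-68s^2-448s+2352) + ((40/9)s^2-(40/9)s-560/3)
  12s^3-68s^2-448s+2352 = ((27/10)s-63/5)((40/9)s^2-(40/9)s-560/3) + (0)
Last nonzero remainder: (40/9)s^2-(40/9)s-560/3. Dividing through by 40/9 gives the monic gcd s^2-s-42.

s^2-s-42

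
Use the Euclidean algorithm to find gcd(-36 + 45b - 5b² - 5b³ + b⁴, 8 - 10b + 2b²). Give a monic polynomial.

Apply the Euclidean algorithm:
  b⁴ - 5b³ - 5b² + 45b - 36 = ((1/2)b² - 9/2)(2b² - 10b + 8) + (0)
Last nonzero remainder: 2b² - 10b + 8. Dividing through by 2 gives the monic gcd b² - 5b + 4.

4 - 5b + b²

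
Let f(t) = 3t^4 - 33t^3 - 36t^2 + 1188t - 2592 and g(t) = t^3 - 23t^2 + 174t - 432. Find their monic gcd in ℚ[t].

Repeated division with remainder:
  3t^4 - 33t^3 - 36t^2 + 1188t - 2592 = (3t + 36)(t^3 - 23t^2 + 174t - 432) + (270t^2 - 3780t + 12960)
  t^3 - 23t^2 + 174t - 432 = ((1/270)t - 1/30)(270t^2 - 3780t + 12960) + (0)
Last nonzero remainder: 270t^2 - 3780t + 12960. Dividing through by 270 gives the monic gcd t^2 - 14t + 48.

t^2 - 14t + 48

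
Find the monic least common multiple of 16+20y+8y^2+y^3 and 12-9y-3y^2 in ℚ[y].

-16-4y+12y^2+7y^3+y^4

By polynomial division,
  y^3+8y^2+20y+16 = (-(1/3)y-5/3)(-3y^2-9y+12) + (9y+36)
  -3y^2-9y+12 = (-(1/3)y+1/3)(9y+36) + (0)
Last nonzero remainder: 9y+36. Dividing through by 9 gives the monic gcd y+4.
Then lcm(f, g) = f·g / gcd(f, g); expanding and making the result monic gives the answer.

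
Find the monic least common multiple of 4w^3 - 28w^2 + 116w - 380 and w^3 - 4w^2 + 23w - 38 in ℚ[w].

Apply the Euclidean algorithm:
  4w^3 - 28w^2 + 116w - 380 = (4)(w^3 - 4w^2 + 23w - 38) + (-12w^2 + 24w - 228)
  w^3 - 4w^2 + 23w - 38 = (-(1/12)w + 1/6)(-12w^2 + 24w - 228) + (0)
Last nonzero remainder: -12w^2 + 24w - 228. Dividing through by -12 gives the monic gcd w^2 - 2w + 19.
Then lcm(f, g) = f·g / gcd(f, g); expanding and making the result monic gives the answer.

w^4 - 9w^3 + 43w^2 - 153w + 190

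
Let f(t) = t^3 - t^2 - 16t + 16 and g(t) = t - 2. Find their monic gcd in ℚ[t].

Apply the Euclidean algorithm:
  t^3 - t^2 - 16t + 16 = (t^2 + t - 14)(t - 2) + (-12)
  t - 2 = (-(1/12)t + 1/6)(-12) + (0)
The last nonzero remainder is the constant -12, so the polynomials are coprime and gcd = 1.

1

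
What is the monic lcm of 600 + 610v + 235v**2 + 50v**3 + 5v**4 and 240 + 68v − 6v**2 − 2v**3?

By polynomial division,
  5v**4 + 50v**3 + 235v**2 + 610v + 600 = (−(5/2)v − 35/2)(−2v**3 − 6v**2 + 68v + 240) + (300v**2 + 2400v + 4800)
  −2v**3 − 6v**2 + 68v + 240 = (−(1/150)v + 1/30)(300v**2 + 2400v + 4800) + (20v + 80)
  300v**2 + 2400v + 4800 = (15v + 60)(20v + 80) + (0)
Last nonzero remainder: 20v + 80. Dividing through by 20 gives the monic gcd v + 4.
Then lcm(f, g) = f·g / gcd(f, g); expanding and making the result monic gives the answer.

−3600 − 3780v − 1412v**2 − 225v**3 + 7v**4 + 9v**5 + v**6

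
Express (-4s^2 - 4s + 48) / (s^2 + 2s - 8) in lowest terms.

(-4s + 12)/(s - 2)

By polynomial division,
  -4s^2 - 4s + 48 = (-4)(s^2 + 2s - 8) + (4s + 16)
  s^2 + 2s - 8 = ((1/4)s - 1/2)(4s + 16) + (0)
Last nonzero remainder: 4s + 16. Dividing through by 4 gives the monic gcd s + 4.
Cancel s + 4 from numerator and denominator to get the reduced form.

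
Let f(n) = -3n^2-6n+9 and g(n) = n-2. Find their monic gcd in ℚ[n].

1

Apply the Euclidean algorithm:
  -3n^2-6n+9 = (-3n-12)(n-2) + (-15)
  n-2 = (-(1/15)n+2/15)(-15) + (0)
The last nonzero remainder is the constant -15, so the polynomials are coprime and gcd = 1.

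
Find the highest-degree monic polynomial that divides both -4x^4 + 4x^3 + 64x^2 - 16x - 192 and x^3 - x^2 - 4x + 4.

Repeated division with remainder:
  -4x^4 + 4x^3 + 64x^2 - 16x - 192 = (-4x)(x^3 - x^2 - 4x + 4) + (48x^2 - 192)
  x^3 - x^2 - 4x + 4 = ((1/48)x - 1/48)(48x^2 - 192) + (0)
Last nonzero remainder: 48x^2 - 192. Dividing through by 48 gives the monic gcd x^2 - 4.

x^2 - 4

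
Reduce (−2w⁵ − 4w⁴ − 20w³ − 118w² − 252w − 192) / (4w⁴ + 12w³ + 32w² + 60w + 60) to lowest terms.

(−w³ + w² − 10w − 32)/(2w² + 10)

Apply the Euclidean algorithm:
  −2w⁵ − 4w⁴ − 20w³ − 118w² − 252w − 192 = (−(1/2)w + 1/2)(4w⁴ + 12w³ + 32w² + 60w + 60) + (−10w³ − 104w² − 252w − 222)
  4w⁴ + 12w³ + 32w² + 60w + 60 = (−(2/5)w + 74/25)(−10w³ − 104w² − 252w − 222) + ((5976/25)w² + (17928/25)w + 17928/25)
  −10w³ − 104w² − 252w − 222 = (−(125/2988)w − 925/2988)((5976/25)w² + (17928/25)w + 17928/25) + (0)
Last nonzero remainder: (5976/25)w² + (17928/25)w + 17928/25. Dividing through by 5976/25 gives the monic gcd w² + 3w + 3.
Cancel w² + 3w + 3 from numerator and denominator to get the reduced form.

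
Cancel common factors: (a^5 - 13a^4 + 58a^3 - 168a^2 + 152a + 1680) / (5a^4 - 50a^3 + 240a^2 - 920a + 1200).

By polynomial division,
  a^5 - 13a^4 + 58a^3 - 168a^2 + 152a + 1680 = ((1/5)a - 3/5)(5a^4 - 50a^3 + 240a^2 - 920a + 1200) + (-20a^3 + 160a^2 - 640a + 2400)
  5a^4 - 50a^3 + 240a^2 - 920a + 1200 = (-(1/4)a + 1/2)(-20a^3 + 160a^2 - 640a + 2400) + (0)
Last nonzero remainder: -20a^3 + 160a^2 - 640a + 2400. Dividing through by -20 gives the monic gcd a^3 - 8a^2 + 32a - 120.
Cancel a^3 - 8a^2 + 32a - 120 from numerator and denominator to get the reduced form.

(a^2 - 5a - 14)/(5a - 10)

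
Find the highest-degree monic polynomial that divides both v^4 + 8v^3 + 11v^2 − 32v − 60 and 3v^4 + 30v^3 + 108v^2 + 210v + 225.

v^2 + 8v + 15

Repeated division with remainder:
  v^4 + 8v^3 + 11v^2 − 32v − 60 = (1/3)(3v^4 + 30v^3 + 108v^2 + 210v + 225) + (−2v^3 − 25v^2 − 102v − 135)
  3v^4 + 30v^3 + 108v^2 + 210v + 225 = (−(3/2)v + 15/4)(−2v^3 − 25v^2 − 102v − 135) + ((195/4)v^2 + 390v + 2925/4)
  −2v^3 − 25v^2 − 102v − 135 = (−(8/195)v − 12/65)((195/4)v^2 + 390v + 2925/4) + (0)
Last nonzero remainder: (195/4)v^2 + 390v + 2925/4. Dividing through by 195/4 gives the monic gcd v^2 + 8v + 15.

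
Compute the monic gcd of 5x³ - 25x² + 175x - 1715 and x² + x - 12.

Euclidean algorithm in ℚ[x]:
  5x³ - 25x² + 175x - 1715 = (5x - 30)(x² + x - 12) + (265x - 2075)
  x² + x - 12 = ((1/265)x + 468/14045)(265x - 2075) + (160512/2809)
  265x - 2075 = ((744385/160512)x - 5828675/160512)(160512/2809) + (0)
The last nonzero remainder is the constant 160512/2809, so the polynomials are coprime and gcd = 1.

1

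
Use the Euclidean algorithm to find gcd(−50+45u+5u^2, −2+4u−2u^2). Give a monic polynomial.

−1+u

Apply the Euclidean algorithm:
  5u^2+45u−50 = (−5/2)(−2u^2+4u−2) + (55u−55)
  −2u^2+4u−2 = (−(2/55)u+2/55)(55u−55) + (0)
Last nonzero remainder: 55u−55. Dividing through by 55 gives the monic gcd u−1.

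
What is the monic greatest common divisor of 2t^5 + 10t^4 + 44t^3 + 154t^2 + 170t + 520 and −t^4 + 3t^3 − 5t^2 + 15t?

t^2 + 5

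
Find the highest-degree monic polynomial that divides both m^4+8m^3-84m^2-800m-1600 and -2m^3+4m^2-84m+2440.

Repeated division with remainder:
  m^4+8m^3-84m^2-800m-1600 = (-(1/2)m-5)(-2m^3+4m^2-84m+2440) + (-106m^2+10600)
  -2m^3+4m^2-84m+2440 = ((1/53)m-2/53)(-106m^2+10600) + (-284m+2840)
  -106m^2+10600 = ((53/142)m+265/71)(-284m+2840) + (0)
Last nonzero remainder: -284m+2840. Dividing through by -284 gives the monic gcd m-10.

m-10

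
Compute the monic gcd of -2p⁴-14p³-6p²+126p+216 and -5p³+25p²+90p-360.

p²+p-12

Euclidean algorithm in ℚ[p]:
  -2p⁴-14p³-6p²+126p+216 = ((2/5)p+24/5)(-5p³+25p²+90p-360) + (-162p²-162p+1944)
  -5p³+25p²+90p-360 = ((5/162)p-5/27)(-162p²-162p+1944) + (0)
Last nonzero remainder: -162p²-162p+1944. Dividing through by -162 gives the monic gcd p²+p-12.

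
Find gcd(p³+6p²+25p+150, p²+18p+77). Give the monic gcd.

1

Euclidean algorithm in ℚ[p]:
  p³+6p²+25p+150 = (p−12)(p²+18p+77) + (164p+1074)
  p²+18p+77 = ((1/164)p+939/13448)(164p+1074) + (13505/6724)
  164p+1074 = ((1102736/13505)p+7221576/13505)(13505/6724) + (0)
The last nonzero remainder is the constant 13505/6724, so the polynomials are coprime and gcd = 1.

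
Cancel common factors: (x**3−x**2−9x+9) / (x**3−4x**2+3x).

(x+3)/(x)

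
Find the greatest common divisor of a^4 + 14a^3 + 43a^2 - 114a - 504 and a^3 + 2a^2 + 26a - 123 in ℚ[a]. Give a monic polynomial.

By polynomial division,
  a^4 + 14a^3 + 43a^2 - 114a - 504 = (a + 12)(a^3 + 2a^2 + 26a - 123) + (-7a^2 - 303a + 972)
  a^3 + 2a^2 + 26a - 123 = (-(1/7)a + 289/49)(-7a^2 - 303a + 972) + ((95645/49)a - 286935/49)
  -7a^2 - 303a + 972 = (-(343/95645)a - 15876/95645)((95645/49)a - 286935/49) + (0)
Last nonzero remainder: (95645/49)a - 286935/49. Dividing through by 95645/49 gives the monic gcd a - 3.

a - 3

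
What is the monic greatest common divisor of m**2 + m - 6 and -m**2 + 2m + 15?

m + 3

Apply the Euclidean algorithm:
  m**2 + m - 6 = (-1)(-m**2 + 2m + 15) + (3m + 9)
  -m**2 + 2m + 15 = (-(1/3)m + 5/3)(3m + 9) + (0)
Last nonzero remainder: 3m + 9. Dividing through by 3 gives the monic gcd m + 3.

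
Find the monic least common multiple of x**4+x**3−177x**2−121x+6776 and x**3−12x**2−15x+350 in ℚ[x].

x**6−4x**5−232x**4+714x**3+16231x**2−27830x−338800

Apply the Euclidean algorithm:
  x**4+x**3−177x**2−121x+6776 = (x+13)(x**3−12x**2−15x+350) + (−6x**2−276x+2226)
  x**3−12x**2−15x+350 = (−(1/6)x+29/3)(−6x**2−276x+2226) + (3024x−21168)
  −6x**2−276x+2226 = (−(1/504)x−53/504)(3024x−21168) + (0)
Last nonzero remainder: 3024x−21168. Dividing through by 3024 gives the monic gcd x−7.
Then lcm(f, g) = f·g / gcd(f, g); expanding and making the result monic gives the answer.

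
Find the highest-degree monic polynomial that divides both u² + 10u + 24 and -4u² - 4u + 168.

Apply the Euclidean algorithm:
  u² + 10u + 24 = (-1/4)(-4u² - 4u + 168) + (9u + 66)
  -4u² - 4u + 168 = (-(4/9)u + 76/27)(9u + 66) + (-160/9)
  9u + 66 = (-(81/160)u - 297/80)(-160/9) + (0)
The last nonzero remainder is the constant -160/9, so the polynomials are coprime and gcd = 1.

1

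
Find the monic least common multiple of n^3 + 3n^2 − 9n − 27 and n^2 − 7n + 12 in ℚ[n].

n^4 − n^3 − 21n^2 + 9n + 108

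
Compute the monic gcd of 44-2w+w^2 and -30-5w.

1

Apply the Euclidean algorithm:
  w^2-2w+44 = (-(1/5)w+8/5)(-5w-30) + (92)
  -5w-30 = (-(5/92)w-15/46)(92) + (0)
The last nonzero remainder is the constant 92, so the polynomials are coprime and gcd = 1.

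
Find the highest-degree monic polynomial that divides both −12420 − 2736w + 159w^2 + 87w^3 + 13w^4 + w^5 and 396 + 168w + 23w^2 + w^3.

Euclidean algorithm in ℚ[w]:
  w^5 + 13w^4 + 87w^3 + 159w^2 − 2736w − 12420 = (w^2 − 10w + 149)(w^3 + 23w^2 + 168w + 396) + (−1984w^2 − 23808w − 71424)
  w^3 + 23w^2 + 168w + 396 = (−(1/1984)w − 11/1984)(−1984w^2 − 23808w − 71424) + (0)
Last nonzero remainder: −1984w^2 − 23808w − 71424. Dividing through by −1984 gives the monic gcd w^2 + 12w + 36.

36 + 12w + w^2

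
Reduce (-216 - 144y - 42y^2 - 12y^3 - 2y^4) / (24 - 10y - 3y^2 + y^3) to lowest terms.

Apply the Euclidean algorithm:
  -2y^4 - 12y^3 - 42y^2 - 144y - 216 = (-2y - 18)(y^3 - 3y^2 - 10y + 24) + (-116y^2 - 276y + 216)
  y^3 - 3y^2 - 10y + 24 = (-(1/116)y + 39/841)(-116y^2 - 276y + 216) + ((3920/841)y + 11760/841)
  -116y^2 - 276y + 216 = (-(24389/980)y + 7569/490)((3920/841)y + 11760/841) + (0)
Last nonzero remainder: (3920/841)y + 11760/841. Dividing through by 3920/841 gives the monic gcd y + 3.
Cancel y + 3 from numerator and denominator to get the reduced form.

(-72 - 24y - 6y^2 - 2y^3)/(8 - 6y + y^2)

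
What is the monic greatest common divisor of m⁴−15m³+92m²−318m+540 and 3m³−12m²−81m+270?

m−6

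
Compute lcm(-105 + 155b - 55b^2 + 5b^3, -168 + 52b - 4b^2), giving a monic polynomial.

By polynomial division,
  5b^3 - 55b^2 + 155b - 105 = (-(5/4)b - 5/2)(-4b^2 + 52b - 168) + (75b - 525)
  -4b^2 + 52b - 168 = (-(4/75)b + 8/25)(75b - 525) + (0)
Last nonzero remainder: 75b - 525. Dividing through by 75 gives the monic gcd b - 7.
Then lcm(f, g) = f·g / gcd(f, g); expanding and making the result monic gives the answer.

126 - 207b + 97b^2 - 17b^3 + b^4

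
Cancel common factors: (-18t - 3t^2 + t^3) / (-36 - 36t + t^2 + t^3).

Apply the Euclidean algorithm:
  t^3 - 3t^2 - 18t = (t^3 + t^2 - 36t - 36) + (-4t^2 + 18t + 36)
  t^3 + t^2 - 36t - 36 = (-(1/4)t - 11/8)(-4t^2 + 18t + 36) + (-(9/4)t + 27/2)
  -4t^2 + 18t + 36 = ((16/9)t + 8/3)(-(9/4)t + 27/2) + (0)
Last nonzero remainder: -(9/4)t + 27/2. Dividing through by -9/4 gives the monic gcd t - 6.
Cancel t - 6 from numerator and denominator to get the reduced form.

(3t + t^2)/(6 + 7t + t^2)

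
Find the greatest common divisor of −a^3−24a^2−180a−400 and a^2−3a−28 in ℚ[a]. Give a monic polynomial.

a+4

Apply the Euclidean algorithm:
  −a^3−24a^2−180a−400 = (−a−27)(a^2−3a−28) + (−289a−1156)
  a^2−3a−28 = (−(1/289)a+7/289)(−289a−1156) + (0)
Last nonzero remainder: −289a−1156. Dividing through by −289 gives the monic gcd a+4.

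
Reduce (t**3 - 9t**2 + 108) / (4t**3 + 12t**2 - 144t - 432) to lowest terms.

(t - 6)/(4t + 24)

By polynomial division,
  t**3 - 9t**2 + 108 = (1/4)(4t**3 + 12t**2 - 144t - 432) + (-12t**2 + 36t + 216)
  4t**3 + 12t**2 - 144t - 432 = (-(1/3)t - 2)(-12t**2 + 36t + 216) + (0)
Last nonzero remainder: -12t**2 + 36t + 216. Dividing through by -12 gives the monic gcd t**2 - 3t - 18.
Cancel t**2 - 3t - 18 from numerator and denominator to get the reduced form.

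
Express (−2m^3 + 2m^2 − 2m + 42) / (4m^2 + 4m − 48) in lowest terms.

Euclidean algorithm in ℚ[m]:
  −2m^3 + 2m^2 − 2m + 42 = (−(1/2)m + 1)(4m^2 + 4m − 48) + (−30m + 90)
  4m^2 + 4m − 48 = (−(2/15)m − 8/15)(−30m + 90) + (0)
Last nonzero remainder: −30m + 90. Dividing through by −30 gives the monic gcd m − 3.
Cancel m − 3 from numerator and denominator to get the reduced form.

(−m^2 − 2m − 7)/(2m + 8)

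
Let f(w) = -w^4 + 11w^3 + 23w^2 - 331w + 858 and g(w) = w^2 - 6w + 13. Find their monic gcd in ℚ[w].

By polynomial division,
  -w^4 + 11w^3 + 23w^2 - 331w + 858 = (-w^2 + 5w + 66)(w^2 - 6w + 13) + (0)
The last nonzero remainder w^2 - 6w + 13 is already monic.

w^2 - 6w + 13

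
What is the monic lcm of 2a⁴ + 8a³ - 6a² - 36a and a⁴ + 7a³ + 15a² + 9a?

a⁵ + 5a⁴ + a³ - 21a² - 18a

Euclidean algorithm in ℚ[a]:
  2a⁴ + 8a³ - 6a² - 36a = (2)(a⁴ + 7a³ + 15a² + 9a) + (-6a³ - 36a² - 54a)
  a⁴ + 7a³ + 15a² + 9a = (-(1/6)a - 1/6)(-6a³ - 36a² - 54a) + (0)
Last nonzero remainder: -6a³ - 36a² - 54a. Dividing through by -6 gives the monic gcd a³ + 6a² + 9a.
Then lcm(f, g) = f·g / gcd(f, g); expanding and making the result monic gives the answer.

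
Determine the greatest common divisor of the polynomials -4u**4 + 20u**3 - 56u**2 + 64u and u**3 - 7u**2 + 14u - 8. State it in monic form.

u - 2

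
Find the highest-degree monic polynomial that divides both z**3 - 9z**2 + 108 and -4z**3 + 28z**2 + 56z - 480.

Apply the Euclidean algorithm:
  z**3 - 9z**2 + 108 = (-1/4)(-4z**3 + 28z**2 + 56z - 480) + (-2z**2 + 14z - 12)
  -4z**3 + 28z**2 + 56z - 480 = (2z)(-2z**2 + 14z - 12) + (80z - 480)
  -2z**2 + 14z - 12 = (-(1/40)z + 1/40)(80z - 480) + (0)
Last nonzero remainder: 80z - 480. Dividing through by 80 gives the monic gcd z - 6.

z - 6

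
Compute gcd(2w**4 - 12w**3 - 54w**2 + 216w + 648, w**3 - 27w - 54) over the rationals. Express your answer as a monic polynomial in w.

w**3 - 27w - 54

Repeated division with remainder:
  2w**4 - 12w**3 - 54w**2 + 216w + 648 = (2w - 12)(w**3 - 27w - 54) + (0)
The last nonzero remainder w**3 - 27w - 54 is already monic.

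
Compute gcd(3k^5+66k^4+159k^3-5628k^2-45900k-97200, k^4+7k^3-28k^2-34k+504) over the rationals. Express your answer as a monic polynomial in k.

k^2+13k+36

By polynomial division,
  3k^5+66k^4+159k^3-5628k^2-45900k-97200 = (3k+45)(k^4+7k^3-28k^2-34k+504) + (-72k^3-4266k^2-45882k-119880)
  k^4+7k^3-28k^2-34k+504 = (-(1/72)k+209/288)(-72k^3-4266k^2-45882k-119880) + ((38889/16)k^2+(505557/16)k+350001/4)
  -72k^3-4266k^2-45882k-119880 = (-(128/4321)k-5920/4321)((38889/16)k^2+(505557/16)k+350001/4) + (0)
Last nonzero remainder: (38889/16)k^2+(505557/16)k+350001/4. Dividing through by 38889/16 gives the monic gcd k^2+13k+36.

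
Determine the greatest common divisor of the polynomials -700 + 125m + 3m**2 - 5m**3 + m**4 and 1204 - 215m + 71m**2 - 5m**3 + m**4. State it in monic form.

Repeated division with remainder:
  m**4 - 5m**3 + 3m**2 + 125m - 700 = (m**4 - 5m**3 + 71m**2 - 215m + 1204) + (-68m**2 + 340m - 1904)
  m**4 - 5m**3 + 71m**2 - 215m + 1204 = (-(1/68)m**2 - 43/68)(-68m**2 + 340m - 1904) + (0)
Last nonzero remainder: -68m**2 + 340m - 1904. Dividing through by -68 gives the monic gcd m**2 - 5m + 28.

28 - 5m + m**2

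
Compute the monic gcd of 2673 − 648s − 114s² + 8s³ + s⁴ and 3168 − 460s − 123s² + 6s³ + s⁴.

−99 + 2s + s²

Repeated division with remainder:
  s⁴ + 8s³ − 114s² − 648s + 2673 = (s⁴ + 6s³ − 123s² − 460s + 3168) + (2s³ + 9s² − 188s − 495)
  s⁴ + 6s³ − 123s² − 460s + 3168 = ((1/2)s + 3/4)(2s³ + 9s² − 188s − 495) + (−(143/4)s² − (143/2)s + 14157/4)
  2s³ + 9s² − 188s − 495 = (−(8/143)s − 20/143)(−(143/4)s² − (143/2)s + 14157/4) + (0)
Last nonzero remainder: −(143/4)s² − (143/2)s + 14157/4. Dividing through by −143/4 gives the monic gcd s² + 2s − 99.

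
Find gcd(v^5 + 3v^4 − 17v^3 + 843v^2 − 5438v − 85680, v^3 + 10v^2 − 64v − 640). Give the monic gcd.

v^2 + 18v + 80

Repeated division with remainder:
  v^5 + 3v^4 − 17v^3 + 843v^2 − 5438v − 85680 = (v^2 − 7v + 117)(v^3 + 10v^2 − 64v − 640) + (−135v^2 − 2430v − 10800)
  v^3 + 10v^2 − 64v − 640 = (−(1/135)v + 8/135)(−135v^2 − 2430v − 10800) + (0)
Last nonzero remainder: −135v^2 − 2430v − 10800. Dividing through by −135 gives the monic gcd v^2 + 18v + 80.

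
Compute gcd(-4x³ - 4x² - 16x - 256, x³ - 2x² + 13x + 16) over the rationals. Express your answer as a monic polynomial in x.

By polynomial division,
  -4x³ - 4x² - 16x - 256 = (-4)(x³ - 2x² + 13x + 16) + (-12x² + 36x - 192)
  x³ - 2x² + 13x + 16 = (-(1/12)x - 1/12)(-12x² + 36x - 192) + (0)
Last nonzero remainder: -12x² + 36x - 192. Dividing through by -12 gives the monic gcd x² - 3x + 16.

x² - 3x + 16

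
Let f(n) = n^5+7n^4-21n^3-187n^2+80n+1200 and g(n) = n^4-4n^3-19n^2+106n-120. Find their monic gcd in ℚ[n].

n^3-2n^2-23n+60

Apply the Euclidean algorithm:
  n^5+7n^4-21n^3-187n^2+80n+1200 = (n+11)(n^4-4n^3-19n^2+106n-120) + (42n^3-84n^2-966n+2520)
  n^4-4n^3-19n^2+106n-120 = ((1/42)n-1/21)(42n^3-84n^2-966n+2520) + (0)
Last nonzero remainder: 42n^3-84n^2-966n+2520. Dividing through by 42 gives the monic gcd n^3-2n^2-23n+60.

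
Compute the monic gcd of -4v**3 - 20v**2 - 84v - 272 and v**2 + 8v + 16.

v + 4

By polynomial division,
  -4v**3 - 20v**2 - 84v - 272 = (-4v + 12)(v**2 + 8v + 16) + (-116v - 464)
  v**2 + 8v + 16 = (-(1/116)v - 1/29)(-116v - 464) + (0)
Last nonzero remainder: -116v - 464. Dividing through by -116 gives the monic gcd v + 4.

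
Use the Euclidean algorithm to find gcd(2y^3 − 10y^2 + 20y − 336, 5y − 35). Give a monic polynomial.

Repeated division with remainder:
  2y^3 − 10y^2 + 20y − 336 = ((2/5)y^2 + (4/5)y + 48/5)(5y − 35) + (0)
Last nonzero remainder: 5y − 35. Dividing through by 5 gives the monic gcd y − 7.

y − 7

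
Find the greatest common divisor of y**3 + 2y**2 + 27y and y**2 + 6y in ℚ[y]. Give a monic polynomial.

y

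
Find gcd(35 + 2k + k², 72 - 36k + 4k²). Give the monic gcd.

1

Euclidean algorithm in ℚ[k]:
  k² + 2k + 35 = (1/4)(4k² - 36k + 72) + (11k + 17)
  4k² - 36k + 72 = ((4/11)k - 464/121)(11k + 17) + (16600/121)
  11k + 17 = ((1331/16600)k + 2057/16600)(16600/121) + (0)
The last nonzero remainder is the constant 16600/121, so the polynomials are coprime and gcd = 1.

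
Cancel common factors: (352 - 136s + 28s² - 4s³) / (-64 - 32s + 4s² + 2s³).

(-44 + 6s - 2s²)/(8 + 6s + s²)

By polynomial division,
  -4s³ + 28s² - 136s + 352 = (-2)(2s³ + 4s² - 32s - 64) + (36s² - 200s + 224)
  2s³ + 4s² - 32s - 64 = ((1/18)s + 34/81)(36s² - 200s + 224) + ((3200/81)s - 12800/81)
  36s² - 200s + 224 = ((729/800)s - 567/400)((3200/81)s - 12800/81) + (0)
Last nonzero remainder: (3200/81)s - 12800/81. Dividing through by 3200/81 gives the monic gcd s - 4.
Cancel s - 4 from numerator and denominator to get the reduced form.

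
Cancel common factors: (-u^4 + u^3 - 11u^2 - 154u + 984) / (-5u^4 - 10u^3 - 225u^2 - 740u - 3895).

Apply the Euclidean algorithm:
  -u^4 + u^3 - 11u^2 - 154u + 984 = (1/5)(-5u^4 - 10u^3 - 225u^2 - 740u - 3895) + (3u^3 + 34u^2 - 6u + 1763)
  -5u^4 - 10u^3 - 225u^2 - 740u - 3895 = (-(5/3)u + 140/9)(3u^3 + 34u^2 - 6u + 1763) + (-(6875/9)u^2 + (6875/3)u - 281875/9)
  3u^3 + 34u^2 - 6u + 1763 = (-(27/6875)u - 387/6875)(-(6875/9)u^2 + (6875/3)u - 281875/9) + (0)
Last nonzero remainder: -(6875/9)u^2 + (6875/3)u - 281875/9. Dividing through by -6875/9 gives the monic gcd u^2 - 3u + 41.
Cancel u^2 - 3u + 41 from numerator and denominator to get the reduced form.

(u^2 + 2u - 24)/(5u^2 + 25u + 95)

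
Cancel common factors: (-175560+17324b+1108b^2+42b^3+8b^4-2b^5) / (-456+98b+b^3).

(-1540+206b+16b^2-2b^3)/(-4+b)

By polynomial division,
  -2b^5+8b^4+42b^3+1108b^2+17324b-175560 = (-2b^2+8b+238)(b^3+98b-456) + (-588b^2-2352b-67032)
  b^3+98b-456 = (-(1/588)b+1/147)(-588b^2-2352b-67032) + (0)
Last nonzero remainder: -588b^2-2352b-67032. Dividing through by -588 gives the monic gcd b^2+4b+114.
Cancel b^2+4b+114 from numerator and denominator to get the reduced form.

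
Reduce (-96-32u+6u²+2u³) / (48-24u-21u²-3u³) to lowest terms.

(24+2u-2u²)/(-12+9u+3u²)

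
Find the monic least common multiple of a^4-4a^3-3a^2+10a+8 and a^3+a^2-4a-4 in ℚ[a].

a^5-2a^4-11a^3+4a^2+28a+16

Apply the Euclidean algorithm:
  a^4-4a^3-3a^2+10a+8 = (a-5)(a^3+a^2-4a-4) + (6a^2-6a-12)
  a^3+a^2-4a-4 = ((1/6)a+1/3)(6a^2-6a-12) + (0)
Last nonzero remainder: 6a^2-6a-12. Dividing through by 6 gives the monic gcd a^2-a-2.
Then lcm(f, g) = f·g / gcd(f, g); expanding and making the result monic gives the answer.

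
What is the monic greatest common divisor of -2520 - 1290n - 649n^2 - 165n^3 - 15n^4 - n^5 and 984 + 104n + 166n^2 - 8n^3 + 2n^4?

6 + n + n^2

Euclidean algorithm in ℚ[n]:
  -n^5 - 15n^4 - 165n^3 - 649n^2 - 1290n - 2520 = (-(1/2)n - 19/2)(2n^4 - 8n^3 + 166n^2 + 104n + 984) + (-158n^3 + 980n^2 + 190n + 6828)
  2n^4 - 8n^3 + 166n^2 + 104n + 984 = (-(1/79)n - 174/6241)(-158n^3 + 980n^2 + 190n + 6828) + ((1221536/6241)n^2 + (1221536/6241)n + 7329216/6241)
  -158n^3 + 980n^2 + 190n + 6828 = (-(493039/610768)n + 3551129/610768)((1221536/6241)n^2 + (1221536/6241)n + 7329216/6241) + (0)
Last nonzero remainder: (1221536/6241)n^2 + (1221536/6241)n + 7329216/6241. Dividing through by 1221536/6241 gives the monic gcd n^2 + n + 6.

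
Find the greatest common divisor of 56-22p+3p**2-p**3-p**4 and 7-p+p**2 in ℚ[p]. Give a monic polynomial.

Euclidean algorithm in ℚ[p]:
  -p**4-p**3+3p**2-22p+56 = (-p**2-2p+8)(p**2-p+7) + (0)
The last nonzero remainder p**2-p+7 is already monic.

7-p+p**2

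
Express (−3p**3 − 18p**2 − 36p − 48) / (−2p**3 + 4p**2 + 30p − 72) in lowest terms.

(3p**2 + 6p + 12)/(2p**2 − 12p + 18)

Euclidean algorithm in ℚ[p]:
  −3p**3 − 18p**2 − 36p − 48 = (3/2)(−2p**3 + 4p**2 + 30p − 72) + (−24p**2 − 81p + 60)
  −2p**3 + 4p**2 + 30p − 72 = ((1/12)p − 43/96)(−24p**2 − 81p + 60) + (−(361/32)p − 361/8)
  −24p**2 − 81p + 60 = ((768/361)p − 480/361)(−(361/32)p − 361/8) + (0)
Last nonzero remainder: −(361/32)p − 361/8. Dividing through by −361/32 gives the monic gcd p + 4.
Cancel p + 4 from numerator and denominator to get the reduced form.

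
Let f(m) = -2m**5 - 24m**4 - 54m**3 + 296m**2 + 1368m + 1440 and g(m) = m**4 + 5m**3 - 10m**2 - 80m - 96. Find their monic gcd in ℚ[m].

m**3 + m**2 - 14m - 24

Repeated division with remainder:
  -2m**5 - 24m**4 - 54m**3 + 296m**2 + 1368m + 1440 = (-2m - 14)(m**4 + 5m**3 - 10m**2 - 80m - 96) + (-4m**3 - 4m**2 + 56m + 96)
  m**4 + 5m**3 - 10m**2 - 80m - 96 = (-(1/4)m - 1)(-4m**3 - 4m**2 + 56m + 96) + (0)
Last nonzero remainder: -4m**3 - 4m**2 + 56m + 96. Dividing through by -4 gives the monic gcd m**3 + m**2 - 14m - 24.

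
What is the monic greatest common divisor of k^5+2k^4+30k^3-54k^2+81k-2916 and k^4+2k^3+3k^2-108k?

k^3+2k^2+3k-108

Euclidean algorithm in ℚ[k]:
  k^5+2k^4+30k^3-54k^2+81k-2916 = (k)(k^4+2k^3+3k^2-108k) + (27k^3+54k^2+81k-2916)
  k^4+2k^3+3k^2-108k = ((1/27)k)(27k^3+54k^2+81k-2916) + (0)
Last nonzero remainder: 27k^3+54k^2+81k-2916. Dividing through by 27 gives the monic gcd k^3+2k^2+3k-108.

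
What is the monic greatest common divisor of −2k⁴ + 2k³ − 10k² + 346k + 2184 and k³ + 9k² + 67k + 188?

k + 4

Repeated division with remainder:
  −2k⁴ + 2k³ − 10k² + 346k + 2184 = (−2k + 20)(k³ + 9k² + 67k + 188) + (−56k² − 618k − 1576)
  k³ + 9k² + 67k + 188 = (−(1/56)k + 57/1568)(−56k² − 618k − 1576) + ((48077/784)k + 48077/196)
  −56k² − 618k − 1576 = (−(43904/48077)k − 308896/48077)((48077/784)k + 48077/196) + (0)
Last nonzero remainder: (48077/784)k + 48077/196. Dividing through by 48077/784 gives the monic gcd k + 4.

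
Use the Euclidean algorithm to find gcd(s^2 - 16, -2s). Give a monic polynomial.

1

Repeated division with remainder:
  s^2 - 16 = (-(1/2)s)(-2s) + (-16)
  -2s = ((1/8)s)(-16) + (0)
The last nonzero remainder is the constant -16, so the polynomials are coprime and gcd = 1.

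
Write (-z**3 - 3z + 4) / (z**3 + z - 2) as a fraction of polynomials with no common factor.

(-z**2 - z - 4)/(z**2 + z + 2)

Apply the Euclidean algorithm:
  -z**3 - 3z + 4 = (-1)(z**3 + z - 2) + (-2z + 2)
  z**3 + z - 2 = (-(1/2)z**2 - (1/2)z - 1)(-2z + 2) + (0)
Last nonzero remainder: -2z + 2. Dividing through by -2 gives the monic gcd z - 1.
Cancel z - 1 from numerator and denominator to get the reduced form.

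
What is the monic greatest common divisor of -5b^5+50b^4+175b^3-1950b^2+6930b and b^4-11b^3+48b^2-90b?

b^3-6b^2+18b

Euclidean algorithm in ℚ[b]:
  -5b^5+50b^4+175b^3-1950b^2+6930b = (-5b-5)(b^4-11b^3+48b^2-90b) + (360b^3-2160b^2+6480b)
  b^4-11b^3+48b^2-90b = ((1/360)b-1/72)(360b^3-2160b^2+6480b) + (0)
Last nonzero remainder: 360b^3-2160b^2+6480b. Dividing through by 360 gives the monic gcd b^3-6b^2+18b.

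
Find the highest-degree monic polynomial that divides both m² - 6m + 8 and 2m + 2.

1

By polynomial division,
  m² - 6m + 8 = ((1/2)m - 7/2)(2m + 2) + (15)
  2m + 2 = ((2/15)m + 2/15)(15) + (0)
The last nonzero remainder is the constant 15, so the polynomials are coprime and gcd = 1.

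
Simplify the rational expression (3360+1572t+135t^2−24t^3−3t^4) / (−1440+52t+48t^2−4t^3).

(84+33t+3t^2)/(−36+4t)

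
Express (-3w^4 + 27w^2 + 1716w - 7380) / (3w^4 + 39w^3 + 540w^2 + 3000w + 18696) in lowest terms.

Repeated division with remainder:
  -3w^4 + 27w^2 + 1716w - 7380 = (-1)(3w^4 + 39w^3 + 540w^2 + 3000w + 18696) + (39w^3 + 567w^2 + 4716w + 11316)
  3w^4 + 39w^3 + 540w^2 + 3000w + 18696 = ((1/13)w - 20/169)(39w^3 + 567w^2 + 4716w + 11316) + ((41292/169)w^2 + (454212/169)w + 3385944/169)
  39w^3 + 567w^2 + 4716w + 11316 = ((2197/13764)w + 3887/6882)((41292/169)w^2 + (454212/169)w + 3385944/169) + (0)
Last nonzero remainder: (41292/169)w^2 + (454212/169)w + 3385944/169. Dividing through by 41292/169 gives the monic gcd w^2 + 11w + 82.
Cancel w^2 + 11w + 82 from numerator and denominator to get the reduced form.

(-w^2 + 11w - 30)/(w^2 + 2w + 76)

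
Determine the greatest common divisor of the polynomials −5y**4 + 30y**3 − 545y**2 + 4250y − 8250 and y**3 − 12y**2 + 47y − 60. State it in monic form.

y**2 − 8y + 15

Repeated division with remainder:
  −5y**4 + 30y**3 − 545y**2 + 4250y − 8250 = (−5y − 30)(y**3 − 12y**2 + 47y − 60) + (−670y**2 + 5360y − 10050)
  y**3 − 12y**2 + 47y − 60 = (−(1/670)y + 2/335)(−670y**2 + 5360y − 10050) + (0)
Last nonzero remainder: −670y**2 + 5360y − 10050. Dividing through by −670 gives the monic gcd y**2 − 8y + 15.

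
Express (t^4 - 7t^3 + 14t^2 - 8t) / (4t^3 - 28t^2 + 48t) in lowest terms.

Euclidean algorithm in ℚ[t]:
  t^4 - 7t^3 + 14t^2 - 8t = ((1/4)t)(4t^3 - 28t^2 + 48t) + (2t^2 - 8t)
  4t^3 - 28t^2 + 48t = (2t - 6)(2t^2 - 8t) + (0)
Last nonzero remainder: 2t^2 - 8t. Dividing through by 2 gives the monic gcd t^2 - 4t.
Cancel t^2 - 4t from numerator and denominator to get the reduced form.

(t^2 - 3t + 2)/(4t - 12)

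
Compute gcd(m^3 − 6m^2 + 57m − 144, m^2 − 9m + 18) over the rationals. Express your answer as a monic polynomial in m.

Repeated division with remainder:
  m^3 − 6m^2 + 57m − 144 = (m + 3)(m^2 − 9m + 18) + (66m − 198)
  m^2 − 9m + 18 = ((1/66)m − 1/11)(66m − 198) + (0)
Last nonzero remainder: 66m − 198. Dividing through by 66 gives the monic gcd m − 3.

m − 3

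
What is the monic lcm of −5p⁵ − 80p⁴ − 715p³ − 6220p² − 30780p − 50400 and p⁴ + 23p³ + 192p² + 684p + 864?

p⁶ + 22p⁵ + 239p⁴ + 2102p³ + 13620p² + 47016p + 60480

Repeated division with remainder:
  −5p⁵ − 80p⁴ − 715p³ − 6220p² − 30780p − 50400 = (−5p + 35)(p⁴ + 23p³ + 192p² + 684p + 864) + (−560p³ − 9520p² − 50400p − 80640)
  p⁴ + 23p³ + 192p² + 684p + 864 = (−(1/560)p − 3/280)(−560p³ − 9520p² − 50400p − 80640) + (0)
Last nonzero remainder: −560p³ − 9520p² − 50400p − 80640. Dividing through by −560 gives the monic gcd p³ + 17p² + 90p + 144.
Then lcm(f, g) = f·g / gcd(f, g); expanding and making the result monic gives the answer.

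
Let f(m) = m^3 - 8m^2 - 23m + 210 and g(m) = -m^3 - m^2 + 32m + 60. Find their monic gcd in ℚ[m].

m^2 - m - 30

By polynomial division,
  m^3 - 8m^2 - 23m + 210 = (-1)(-m^3 - m^2 + 32m + 60) + (-9m^2 + 9m + 270)
  -m^3 - m^2 + 32m + 60 = ((1/9)m + 2/9)(-9m^2 + 9m + 270) + (0)
Last nonzero remainder: -9m^2 + 9m + 270. Dividing through by -9 gives the monic gcd m^2 - m - 30.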